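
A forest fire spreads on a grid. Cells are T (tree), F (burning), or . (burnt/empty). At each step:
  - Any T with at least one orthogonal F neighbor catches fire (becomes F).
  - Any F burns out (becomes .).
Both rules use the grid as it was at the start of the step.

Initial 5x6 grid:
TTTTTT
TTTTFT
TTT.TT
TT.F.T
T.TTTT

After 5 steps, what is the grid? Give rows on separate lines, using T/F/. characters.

Step 1: 5 trees catch fire, 2 burn out
  TTTTFT
  TTTF.F
  TTT.FT
  TT...T
  T.TFTT
Step 2: 6 trees catch fire, 5 burn out
  TTTF.F
  TTF...
  TTT..F
  TT...T
  T.F.FT
Step 3: 5 trees catch fire, 6 burn out
  TTF...
  TF....
  TTF...
  TT...F
  T....F
Step 4: 3 trees catch fire, 5 burn out
  TF....
  F.....
  TF....
  TT....
  T.....
Step 5: 3 trees catch fire, 3 burn out
  F.....
  ......
  F.....
  TF....
  T.....

F.....
......
F.....
TF....
T.....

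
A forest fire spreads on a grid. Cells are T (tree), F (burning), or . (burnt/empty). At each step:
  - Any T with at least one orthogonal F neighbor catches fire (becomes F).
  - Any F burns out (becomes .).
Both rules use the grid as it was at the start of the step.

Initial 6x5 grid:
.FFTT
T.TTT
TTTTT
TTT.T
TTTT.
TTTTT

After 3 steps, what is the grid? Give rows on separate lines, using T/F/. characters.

Step 1: 2 trees catch fire, 2 burn out
  ...FT
  T.FTT
  TTTTT
  TTT.T
  TTTT.
  TTTTT
Step 2: 3 trees catch fire, 2 burn out
  ....F
  T..FT
  TTFTT
  TTT.T
  TTTT.
  TTTTT
Step 3: 4 trees catch fire, 3 burn out
  .....
  T...F
  TF.FT
  TTF.T
  TTTT.
  TTTTT

.....
T...F
TF.FT
TTF.T
TTTT.
TTTTT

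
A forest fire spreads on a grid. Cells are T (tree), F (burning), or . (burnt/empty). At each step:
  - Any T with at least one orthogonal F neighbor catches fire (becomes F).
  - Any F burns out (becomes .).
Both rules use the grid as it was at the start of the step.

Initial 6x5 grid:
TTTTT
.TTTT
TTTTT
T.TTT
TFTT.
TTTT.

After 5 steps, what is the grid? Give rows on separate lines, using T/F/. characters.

Step 1: 3 trees catch fire, 1 burn out
  TTTTT
  .TTTT
  TTTTT
  T.TTT
  F.FT.
  TFTT.
Step 2: 5 trees catch fire, 3 burn out
  TTTTT
  .TTTT
  TTTTT
  F.FTT
  ...F.
  F.FT.
Step 3: 4 trees catch fire, 5 burn out
  TTTTT
  .TTTT
  FTFTT
  ...FT
  .....
  ...F.
Step 4: 4 trees catch fire, 4 burn out
  TTTTT
  .TFTT
  .F.FT
  ....F
  .....
  .....
Step 5: 4 trees catch fire, 4 burn out
  TTFTT
  .F.FT
  ....F
  .....
  .....
  .....

TTFTT
.F.FT
....F
.....
.....
.....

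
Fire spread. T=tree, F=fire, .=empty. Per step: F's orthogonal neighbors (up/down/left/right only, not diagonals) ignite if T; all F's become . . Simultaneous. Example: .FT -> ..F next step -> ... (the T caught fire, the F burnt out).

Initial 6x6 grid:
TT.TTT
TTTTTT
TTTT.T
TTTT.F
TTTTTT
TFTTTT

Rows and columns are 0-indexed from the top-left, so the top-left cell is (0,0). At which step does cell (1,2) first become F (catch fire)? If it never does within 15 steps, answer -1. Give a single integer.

Step 1: cell (1,2)='T' (+5 fires, +2 burnt)
Step 2: cell (1,2)='T' (+7 fires, +5 burnt)
Step 3: cell (1,2)='T' (+7 fires, +7 burnt)
Step 4: cell (1,2)='T' (+6 fires, +7 burnt)
Step 5: cell (1,2)='F' (+5 fires, +6 burnt)
  -> target ignites at step 5
Step 6: cell (1,2)='.' (+1 fires, +5 burnt)
Step 7: cell (1,2)='.' (+0 fires, +1 burnt)
  fire out at step 7

5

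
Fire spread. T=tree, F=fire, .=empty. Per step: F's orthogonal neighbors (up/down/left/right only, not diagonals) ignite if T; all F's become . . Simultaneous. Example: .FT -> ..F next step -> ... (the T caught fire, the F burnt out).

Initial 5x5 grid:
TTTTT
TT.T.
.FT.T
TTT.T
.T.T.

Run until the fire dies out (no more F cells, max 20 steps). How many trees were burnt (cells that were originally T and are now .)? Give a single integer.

Step 1: +3 fires, +1 burnt (F count now 3)
Step 2: +5 fires, +3 burnt (F count now 5)
Step 3: +2 fires, +5 burnt (F count now 2)
Step 4: +1 fires, +2 burnt (F count now 1)
Step 5: +2 fires, +1 burnt (F count now 2)
Step 6: +0 fires, +2 burnt (F count now 0)
Fire out after step 6
Initially T: 16, now '.': 22
Total burnt (originally-T cells now '.'): 13

Answer: 13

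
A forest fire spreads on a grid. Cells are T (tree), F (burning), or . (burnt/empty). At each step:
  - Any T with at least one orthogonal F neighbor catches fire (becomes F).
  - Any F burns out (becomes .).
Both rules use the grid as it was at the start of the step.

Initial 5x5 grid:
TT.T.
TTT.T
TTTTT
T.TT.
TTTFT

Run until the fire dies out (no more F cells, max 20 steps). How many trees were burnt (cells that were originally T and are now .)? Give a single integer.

Answer: 18

Derivation:
Step 1: +3 fires, +1 burnt (F count now 3)
Step 2: +3 fires, +3 burnt (F count now 3)
Step 3: +3 fires, +3 burnt (F count now 3)
Step 4: +4 fires, +3 burnt (F count now 4)
Step 5: +2 fires, +4 burnt (F count now 2)
Step 6: +2 fires, +2 burnt (F count now 2)
Step 7: +1 fires, +2 burnt (F count now 1)
Step 8: +0 fires, +1 burnt (F count now 0)
Fire out after step 8
Initially T: 19, now '.': 24
Total burnt (originally-T cells now '.'): 18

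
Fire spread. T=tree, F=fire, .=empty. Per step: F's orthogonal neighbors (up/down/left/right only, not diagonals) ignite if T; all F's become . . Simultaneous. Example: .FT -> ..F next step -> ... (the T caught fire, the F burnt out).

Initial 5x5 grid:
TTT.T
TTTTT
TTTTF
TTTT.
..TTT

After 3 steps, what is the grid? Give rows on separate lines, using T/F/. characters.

Step 1: 2 trees catch fire, 1 burn out
  TTT.T
  TTTTF
  TTTF.
  TTTT.
  ..TTT
Step 2: 4 trees catch fire, 2 burn out
  TTT.F
  TTTF.
  TTF..
  TTTF.
  ..TTT
Step 3: 4 trees catch fire, 4 burn out
  TTT..
  TTF..
  TF...
  TTF..
  ..TFT

TTT..
TTF..
TF...
TTF..
..TFT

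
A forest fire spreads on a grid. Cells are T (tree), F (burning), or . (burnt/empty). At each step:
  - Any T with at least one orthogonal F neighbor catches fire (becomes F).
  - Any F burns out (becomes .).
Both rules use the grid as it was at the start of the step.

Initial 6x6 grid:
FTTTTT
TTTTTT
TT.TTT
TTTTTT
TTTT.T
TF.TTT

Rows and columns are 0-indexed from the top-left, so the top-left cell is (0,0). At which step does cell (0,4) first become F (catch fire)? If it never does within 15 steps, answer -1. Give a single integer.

Step 1: cell (0,4)='T' (+4 fires, +2 burnt)
Step 2: cell (0,4)='T' (+6 fires, +4 burnt)
Step 3: cell (0,4)='T' (+6 fires, +6 burnt)
Step 4: cell (0,4)='F' (+4 fires, +6 burnt)
  -> target ignites at step 4
Step 5: cell (0,4)='.' (+5 fires, +4 burnt)
Step 6: cell (0,4)='.' (+4 fires, +5 burnt)
Step 7: cell (0,4)='.' (+2 fires, +4 burnt)
Step 8: cell (0,4)='.' (+0 fires, +2 burnt)
  fire out at step 8

4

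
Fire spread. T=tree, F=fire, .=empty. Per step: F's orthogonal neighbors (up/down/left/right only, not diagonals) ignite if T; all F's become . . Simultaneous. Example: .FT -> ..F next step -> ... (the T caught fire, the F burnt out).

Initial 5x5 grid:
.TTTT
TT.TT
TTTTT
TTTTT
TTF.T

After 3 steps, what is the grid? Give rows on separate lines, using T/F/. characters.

Step 1: 2 trees catch fire, 1 burn out
  .TTTT
  TT.TT
  TTTTT
  TTFTT
  TF..T
Step 2: 4 trees catch fire, 2 burn out
  .TTTT
  TT.TT
  TTFTT
  TF.FT
  F...T
Step 3: 4 trees catch fire, 4 burn out
  .TTTT
  TT.TT
  TF.FT
  F...F
  ....T

.TTTT
TT.TT
TF.FT
F...F
....T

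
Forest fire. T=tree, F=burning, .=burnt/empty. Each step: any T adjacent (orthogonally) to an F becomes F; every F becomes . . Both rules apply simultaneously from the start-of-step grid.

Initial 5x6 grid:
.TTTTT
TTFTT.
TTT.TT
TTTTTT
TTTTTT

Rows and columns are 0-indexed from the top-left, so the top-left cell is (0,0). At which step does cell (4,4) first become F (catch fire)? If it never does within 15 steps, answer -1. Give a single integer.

Step 1: cell (4,4)='T' (+4 fires, +1 burnt)
Step 2: cell (4,4)='T' (+6 fires, +4 burnt)
Step 3: cell (4,4)='T' (+6 fires, +6 burnt)
Step 4: cell (4,4)='T' (+6 fires, +6 burnt)
Step 5: cell (4,4)='F' (+3 fires, +6 burnt)
  -> target ignites at step 5
Step 6: cell (4,4)='.' (+1 fires, +3 burnt)
Step 7: cell (4,4)='.' (+0 fires, +1 burnt)
  fire out at step 7

5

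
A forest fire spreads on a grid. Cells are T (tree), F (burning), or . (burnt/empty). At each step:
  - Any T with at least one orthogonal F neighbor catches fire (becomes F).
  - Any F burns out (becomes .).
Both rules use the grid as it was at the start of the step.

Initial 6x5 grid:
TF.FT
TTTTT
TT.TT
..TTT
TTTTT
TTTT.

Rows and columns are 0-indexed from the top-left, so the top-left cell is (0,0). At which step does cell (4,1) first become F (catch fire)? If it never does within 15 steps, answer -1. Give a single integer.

Step 1: cell (4,1)='T' (+4 fires, +2 burnt)
Step 2: cell (4,1)='T' (+5 fires, +4 burnt)
Step 3: cell (4,1)='T' (+3 fires, +5 burnt)
Step 4: cell (4,1)='T' (+3 fires, +3 burnt)
Step 5: cell (4,1)='T' (+3 fires, +3 burnt)
Step 6: cell (4,1)='F' (+2 fires, +3 burnt)
  -> target ignites at step 6
Step 7: cell (4,1)='.' (+2 fires, +2 burnt)
Step 8: cell (4,1)='.' (+1 fires, +2 burnt)
Step 9: cell (4,1)='.' (+0 fires, +1 burnt)
  fire out at step 9

6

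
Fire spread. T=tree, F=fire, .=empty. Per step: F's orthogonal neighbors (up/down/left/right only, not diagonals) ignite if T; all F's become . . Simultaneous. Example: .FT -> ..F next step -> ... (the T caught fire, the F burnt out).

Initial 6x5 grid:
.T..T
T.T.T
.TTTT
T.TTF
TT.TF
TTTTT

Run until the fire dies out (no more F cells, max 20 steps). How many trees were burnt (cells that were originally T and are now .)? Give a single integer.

Step 1: +4 fires, +2 burnt (F count now 4)
Step 2: +4 fires, +4 burnt (F count now 4)
Step 3: +3 fires, +4 burnt (F count now 3)
Step 4: +3 fires, +3 burnt (F count now 3)
Step 5: +2 fires, +3 burnt (F count now 2)
Step 6: +1 fires, +2 burnt (F count now 1)
Step 7: +1 fires, +1 burnt (F count now 1)
Step 8: +0 fires, +1 burnt (F count now 0)
Fire out after step 8
Initially T: 20, now '.': 28
Total burnt (originally-T cells now '.'): 18

Answer: 18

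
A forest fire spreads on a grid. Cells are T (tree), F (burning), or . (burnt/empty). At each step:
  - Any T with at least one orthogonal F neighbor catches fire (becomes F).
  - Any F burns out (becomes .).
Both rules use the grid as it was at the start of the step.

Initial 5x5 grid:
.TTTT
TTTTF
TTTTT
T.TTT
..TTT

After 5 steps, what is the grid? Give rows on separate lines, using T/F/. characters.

Step 1: 3 trees catch fire, 1 burn out
  .TTTF
  TTTF.
  TTTTF
  T.TTT
  ..TTT
Step 2: 4 trees catch fire, 3 burn out
  .TTF.
  TTF..
  TTTF.
  T.TTF
  ..TTT
Step 3: 5 trees catch fire, 4 burn out
  .TF..
  TF...
  TTF..
  T.TF.
  ..TTF
Step 4: 5 trees catch fire, 5 burn out
  .F...
  F....
  TF...
  T.F..
  ..TF.
Step 5: 2 trees catch fire, 5 burn out
  .....
  .....
  F....
  T....
  ..F..

.....
.....
F....
T....
..F..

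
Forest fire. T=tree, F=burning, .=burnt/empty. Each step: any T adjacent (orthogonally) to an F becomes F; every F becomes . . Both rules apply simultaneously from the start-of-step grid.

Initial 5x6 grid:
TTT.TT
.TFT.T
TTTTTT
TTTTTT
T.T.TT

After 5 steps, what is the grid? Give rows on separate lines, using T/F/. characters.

Step 1: 4 trees catch fire, 1 burn out
  TTF.TT
  .F.F.T
  TTFTTT
  TTTTTT
  T.T.TT
Step 2: 4 trees catch fire, 4 burn out
  TF..TT
  .....T
  TF.FTT
  TTFTTT
  T.T.TT
Step 3: 6 trees catch fire, 4 burn out
  F...TT
  .....T
  F...FT
  TF.FTT
  T.F.TT
Step 4: 3 trees catch fire, 6 burn out
  ....TT
  .....T
  .....F
  F...FT
  T...TT
Step 5: 4 trees catch fire, 3 burn out
  ....TT
  .....F
  ......
  .....F
  F...FT

....TT
.....F
......
.....F
F...FT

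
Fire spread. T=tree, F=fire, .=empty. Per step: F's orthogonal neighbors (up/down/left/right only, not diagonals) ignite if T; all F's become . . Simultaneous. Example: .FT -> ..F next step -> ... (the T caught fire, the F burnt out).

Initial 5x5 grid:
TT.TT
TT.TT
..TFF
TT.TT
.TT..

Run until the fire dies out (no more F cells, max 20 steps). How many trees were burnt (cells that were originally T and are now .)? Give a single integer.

Step 1: +5 fires, +2 burnt (F count now 5)
Step 2: +2 fires, +5 burnt (F count now 2)
Step 3: +0 fires, +2 burnt (F count now 0)
Fire out after step 3
Initially T: 15, now '.': 17
Total burnt (originally-T cells now '.'): 7

Answer: 7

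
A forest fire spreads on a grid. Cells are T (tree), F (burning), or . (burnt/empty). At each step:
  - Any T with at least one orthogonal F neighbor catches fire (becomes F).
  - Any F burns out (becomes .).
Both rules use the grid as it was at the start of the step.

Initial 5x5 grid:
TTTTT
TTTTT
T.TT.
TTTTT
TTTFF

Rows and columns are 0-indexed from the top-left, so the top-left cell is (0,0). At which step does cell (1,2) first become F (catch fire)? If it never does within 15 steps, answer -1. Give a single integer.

Step 1: cell (1,2)='T' (+3 fires, +2 burnt)
Step 2: cell (1,2)='T' (+3 fires, +3 burnt)
Step 3: cell (1,2)='T' (+4 fires, +3 burnt)
Step 4: cell (1,2)='F' (+4 fires, +4 burnt)
  -> target ignites at step 4
Step 5: cell (1,2)='.' (+4 fires, +4 burnt)
Step 6: cell (1,2)='.' (+2 fires, +4 burnt)
Step 7: cell (1,2)='.' (+1 fires, +2 burnt)
Step 8: cell (1,2)='.' (+0 fires, +1 burnt)
  fire out at step 8

4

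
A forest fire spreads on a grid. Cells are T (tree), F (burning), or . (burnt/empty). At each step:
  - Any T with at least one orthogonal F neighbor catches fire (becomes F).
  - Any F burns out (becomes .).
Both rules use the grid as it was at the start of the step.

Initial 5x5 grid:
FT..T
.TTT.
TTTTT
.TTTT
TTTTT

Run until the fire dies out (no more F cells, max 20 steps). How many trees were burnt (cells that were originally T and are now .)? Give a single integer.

Answer: 18

Derivation:
Step 1: +1 fires, +1 burnt (F count now 1)
Step 2: +1 fires, +1 burnt (F count now 1)
Step 3: +2 fires, +1 burnt (F count now 2)
Step 4: +4 fires, +2 burnt (F count now 4)
Step 5: +3 fires, +4 burnt (F count now 3)
Step 6: +4 fires, +3 burnt (F count now 4)
Step 7: +2 fires, +4 burnt (F count now 2)
Step 8: +1 fires, +2 burnt (F count now 1)
Step 9: +0 fires, +1 burnt (F count now 0)
Fire out after step 9
Initially T: 19, now '.': 24
Total burnt (originally-T cells now '.'): 18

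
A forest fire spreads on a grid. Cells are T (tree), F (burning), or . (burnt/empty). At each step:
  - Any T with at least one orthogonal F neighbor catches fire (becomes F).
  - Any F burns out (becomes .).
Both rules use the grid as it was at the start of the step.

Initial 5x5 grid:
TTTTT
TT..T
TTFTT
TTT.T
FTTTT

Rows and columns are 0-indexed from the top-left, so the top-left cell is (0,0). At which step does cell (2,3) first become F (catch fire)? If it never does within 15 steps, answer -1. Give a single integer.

Step 1: cell (2,3)='F' (+5 fires, +2 burnt)
  -> target ignites at step 1
Step 2: cell (2,3)='.' (+5 fires, +5 burnt)
Step 3: cell (2,3)='.' (+5 fires, +5 burnt)
Step 4: cell (2,3)='.' (+4 fires, +5 burnt)
Step 5: cell (2,3)='.' (+1 fires, +4 burnt)
Step 6: cell (2,3)='.' (+0 fires, +1 burnt)
  fire out at step 6

1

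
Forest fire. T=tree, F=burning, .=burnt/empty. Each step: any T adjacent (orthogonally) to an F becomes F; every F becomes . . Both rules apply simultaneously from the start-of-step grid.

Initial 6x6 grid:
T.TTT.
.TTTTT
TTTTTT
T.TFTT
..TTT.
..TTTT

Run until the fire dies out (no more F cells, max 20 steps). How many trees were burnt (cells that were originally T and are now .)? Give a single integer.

Step 1: +4 fires, +1 burnt (F count now 4)
Step 2: +7 fires, +4 burnt (F count now 7)
Step 3: +7 fires, +7 burnt (F count now 7)
Step 4: +6 fires, +7 burnt (F count now 6)
Step 5: +1 fires, +6 burnt (F count now 1)
Step 6: +0 fires, +1 burnt (F count now 0)
Fire out after step 6
Initially T: 26, now '.': 35
Total burnt (originally-T cells now '.'): 25

Answer: 25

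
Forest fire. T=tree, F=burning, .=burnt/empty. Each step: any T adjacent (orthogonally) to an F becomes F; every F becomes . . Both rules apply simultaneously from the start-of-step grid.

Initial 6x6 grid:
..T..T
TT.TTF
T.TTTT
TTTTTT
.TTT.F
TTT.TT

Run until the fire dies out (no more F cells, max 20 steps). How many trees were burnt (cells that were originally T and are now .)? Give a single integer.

Step 1: +5 fires, +2 burnt (F count now 5)
Step 2: +4 fires, +5 burnt (F count now 4)
Step 3: +2 fires, +4 burnt (F count now 2)
Step 4: +3 fires, +2 burnt (F count now 3)
Step 5: +2 fires, +3 burnt (F count now 2)
Step 6: +3 fires, +2 burnt (F count now 3)
Step 7: +2 fires, +3 burnt (F count now 2)
Step 8: +2 fires, +2 burnt (F count now 2)
Step 9: +1 fires, +2 burnt (F count now 1)
Step 10: +0 fires, +1 burnt (F count now 0)
Fire out after step 10
Initially T: 25, now '.': 35
Total burnt (originally-T cells now '.'): 24

Answer: 24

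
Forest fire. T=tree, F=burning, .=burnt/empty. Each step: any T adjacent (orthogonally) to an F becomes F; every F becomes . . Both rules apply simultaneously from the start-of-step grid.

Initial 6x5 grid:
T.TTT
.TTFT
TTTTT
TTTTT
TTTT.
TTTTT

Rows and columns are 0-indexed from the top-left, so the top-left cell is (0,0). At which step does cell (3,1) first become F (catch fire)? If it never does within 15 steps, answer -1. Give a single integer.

Step 1: cell (3,1)='T' (+4 fires, +1 burnt)
Step 2: cell (3,1)='T' (+6 fires, +4 burnt)
Step 3: cell (3,1)='T' (+4 fires, +6 burnt)
Step 4: cell (3,1)='F' (+4 fires, +4 burnt)
  -> target ignites at step 4
Step 5: cell (3,1)='.' (+4 fires, +4 burnt)
Step 6: cell (3,1)='.' (+2 fires, +4 burnt)
Step 7: cell (3,1)='.' (+1 fires, +2 burnt)
Step 8: cell (3,1)='.' (+0 fires, +1 burnt)
  fire out at step 8

4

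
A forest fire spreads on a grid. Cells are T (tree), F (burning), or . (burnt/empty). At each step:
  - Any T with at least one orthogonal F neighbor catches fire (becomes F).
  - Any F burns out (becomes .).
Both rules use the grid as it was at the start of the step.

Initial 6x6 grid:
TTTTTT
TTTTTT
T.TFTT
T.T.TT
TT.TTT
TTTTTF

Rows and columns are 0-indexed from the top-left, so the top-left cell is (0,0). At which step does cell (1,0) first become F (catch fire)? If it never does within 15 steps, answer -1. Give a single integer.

Step 1: cell (1,0)='T' (+5 fires, +2 burnt)
Step 2: cell (1,0)='T' (+9 fires, +5 burnt)
Step 3: cell (1,0)='T' (+6 fires, +9 burnt)
Step 4: cell (1,0)='F' (+4 fires, +6 burnt)
  -> target ignites at step 4
Step 5: cell (1,0)='.' (+4 fires, +4 burnt)
Step 6: cell (1,0)='.' (+2 fires, +4 burnt)
Step 7: cell (1,0)='.' (+0 fires, +2 burnt)
  fire out at step 7

4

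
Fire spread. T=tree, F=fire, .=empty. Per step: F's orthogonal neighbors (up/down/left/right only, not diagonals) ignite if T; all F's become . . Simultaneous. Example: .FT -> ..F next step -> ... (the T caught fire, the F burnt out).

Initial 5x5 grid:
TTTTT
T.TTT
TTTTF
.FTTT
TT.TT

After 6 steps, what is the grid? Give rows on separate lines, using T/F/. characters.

Step 1: 6 trees catch fire, 2 burn out
  TTTTT
  T.TTF
  TFTF.
  ..FTF
  TF.TT
Step 2: 7 trees catch fire, 6 burn out
  TTTTF
  T.TF.
  F.F..
  ...F.
  F..TF
Step 3: 4 trees catch fire, 7 burn out
  TTTF.
  F.F..
  .....
  .....
  ...F.
Step 4: 2 trees catch fire, 4 burn out
  FTF..
  .....
  .....
  .....
  .....
Step 5: 1 trees catch fire, 2 burn out
  .F...
  .....
  .....
  .....
  .....
Step 6: 0 trees catch fire, 1 burn out
  .....
  .....
  .....
  .....
  .....

.....
.....
.....
.....
.....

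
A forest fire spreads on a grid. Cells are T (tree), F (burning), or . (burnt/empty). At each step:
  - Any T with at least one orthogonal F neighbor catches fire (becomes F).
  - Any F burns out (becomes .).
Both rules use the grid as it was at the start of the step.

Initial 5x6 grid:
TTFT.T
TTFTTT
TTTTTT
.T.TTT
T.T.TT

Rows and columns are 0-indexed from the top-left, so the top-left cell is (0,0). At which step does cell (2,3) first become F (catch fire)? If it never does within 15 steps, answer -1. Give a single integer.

Step 1: cell (2,3)='T' (+5 fires, +2 burnt)
Step 2: cell (2,3)='F' (+5 fires, +5 burnt)
  -> target ignites at step 2
Step 3: cell (2,3)='.' (+5 fires, +5 burnt)
Step 4: cell (2,3)='.' (+3 fires, +5 burnt)
Step 5: cell (2,3)='.' (+2 fires, +3 burnt)
Step 6: cell (2,3)='.' (+1 fires, +2 burnt)
Step 7: cell (2,3)='.' (+0 fires, +1 burnt)
  fire out at step 7

2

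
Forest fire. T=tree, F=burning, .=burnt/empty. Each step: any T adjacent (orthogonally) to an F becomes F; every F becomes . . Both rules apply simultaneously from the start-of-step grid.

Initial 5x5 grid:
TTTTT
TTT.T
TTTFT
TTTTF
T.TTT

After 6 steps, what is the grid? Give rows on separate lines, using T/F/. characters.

Step 1: 4 trees catch fire, 2 burn out
  TTTTT
  TTT.T
  TTF.F
  TTTF.
  T.TTF
Step 2: 5 trees catch fire, 4 burn out
  TTTTT
  TTF.F
  TF...
  TTF..
  T.TF.
Step 3: 6 trees catch fire, 5 burn out
  TTFTF
  TF...
  F....
  TF...
  T.F..
Step 4: 4 trees catch fire, 6 burn out
  TF.F.
  F....
  .....
  F....
  T....
Step 5: 2 trees catch fire, 4 burn out
  F....
  .....
  .....
  .....
  F....
Step 6: 0 trees catch fire, 2 burn out
  .....
  .....
  .....
  .....
  .....

.....
.....
.....
.....
.....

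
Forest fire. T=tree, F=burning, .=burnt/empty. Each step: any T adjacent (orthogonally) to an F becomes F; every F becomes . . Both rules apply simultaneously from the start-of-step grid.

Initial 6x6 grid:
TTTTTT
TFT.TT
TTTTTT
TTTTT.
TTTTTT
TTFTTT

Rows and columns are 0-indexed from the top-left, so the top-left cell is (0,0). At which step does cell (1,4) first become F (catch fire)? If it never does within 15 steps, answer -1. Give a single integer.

Step 1: cell (1,4)='T' (+7 fires, +2 burnt)
Step 2: cell (1,4)='T' (+10 fires, +7 burnt)
Step 3: cell (1,4)='T' (+7 fires, +10 burnt)
Step 4: cell (1,4)='T' (+4 fires, +7 burnt)
Step 5: cell (1,4)='F' (+3 fires, +4 burnt)
  -> target ignites at step 5
Step 6: cell (1,4)='.' (+1 fires, +3 burnt)
Step 7: cell (1,4)='.' (+0 fires, +1 burnt)
  fire out at step 7

5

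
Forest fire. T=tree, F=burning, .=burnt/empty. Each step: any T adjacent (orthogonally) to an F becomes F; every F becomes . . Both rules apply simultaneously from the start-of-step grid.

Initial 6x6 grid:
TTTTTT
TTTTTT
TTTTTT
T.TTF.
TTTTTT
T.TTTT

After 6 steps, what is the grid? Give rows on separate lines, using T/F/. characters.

Step 1: 3 trees catch fire, 1 burn out
  TTTTTT
  TTTTTT
  TTTTFT
  T.TF..
  TTTTFT
  T.TTTT
Step 2: 7 trees catch fire, 3 burn out
  TTTTTT
  TTTTFT
  TTTF.F
  T.F...
  TTTF.F
  T.TTFT
Step 3: 7 trees catch fire, 7 burn out
  TTTTFT
  TTTF.F
  TTF...
  T.....
  TTF...
  T.TF.F
Step 4: 6 trees catch fire, 7 burn out
  TTTF.F
  TTF...
  TF....
  T.....
  TF....
  T.F...
Step 5: 4 trees catch fire, 6 burn out
  TTF...
  TF....
  F.....
  T.....
  F.....
  T.....
Step 6: 4 trees catch fire, 4 burn out
  TF....
  F.....
  ......
  F.....
  ......
  F.....

TF....
F.....
......
F.....
......
F.....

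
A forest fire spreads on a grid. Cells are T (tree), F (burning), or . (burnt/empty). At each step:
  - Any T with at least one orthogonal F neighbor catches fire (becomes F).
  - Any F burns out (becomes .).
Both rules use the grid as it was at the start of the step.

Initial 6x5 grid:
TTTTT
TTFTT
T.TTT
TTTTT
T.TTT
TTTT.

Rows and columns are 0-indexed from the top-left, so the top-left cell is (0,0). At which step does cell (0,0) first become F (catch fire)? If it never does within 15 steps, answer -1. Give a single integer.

Step 1: cell (0,0)='T' (+4 fires, +1 burnt)
Step 2: cell (0,0)='T' (+6 fires, +4 burnt)
Step 3: cell (0,0)='F' (+7 fires, +6 burnt)
  -> target ignites at step 3
Step 4: cell (0,0)='.' (+4 fires, +7 burnt)
Step 5: cell (0,0)='.' (+4 fires, +4 burnt)
Step 6: cell (0,0)='.' (+1 fires, +4 burnt)
Step 7: cell (0,0)='.' (+0 fires, +1 burnt)
  fire out at step 7

3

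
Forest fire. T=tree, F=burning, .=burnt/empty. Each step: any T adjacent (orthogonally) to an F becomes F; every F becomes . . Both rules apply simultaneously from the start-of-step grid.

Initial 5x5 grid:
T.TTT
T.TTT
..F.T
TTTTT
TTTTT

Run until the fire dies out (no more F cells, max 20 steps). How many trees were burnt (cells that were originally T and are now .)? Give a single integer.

Step 1: +2 fires, +1 burnt (F count now 2)
Step 2: +5 fires, +2 burnt (F count now 5)
Step 3: +6 fires, +5 burnt (F count now 6)
Step 4: +4 fires, +6 burnt (F count now 4)
Step 5: +0 fires, +4 burnt (F count now 0)
Fire out after step 5
Initially T: 19, now '.': 23
Total burnt (originally-T cells now '.'): 17

Answer: 17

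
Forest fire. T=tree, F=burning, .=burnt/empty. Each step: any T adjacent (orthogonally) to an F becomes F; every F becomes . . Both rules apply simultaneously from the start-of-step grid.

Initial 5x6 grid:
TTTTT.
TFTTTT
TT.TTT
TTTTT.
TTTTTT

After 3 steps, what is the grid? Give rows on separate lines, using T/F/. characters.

Step 1: 4 trees catch fire, 1 burn out
  TFTTT.
  F.FTTT
  TF.TTT
  TTTTT.
  TTTTTT
Step 2: 5 trees catch fire, 4 burn out
  F.FTT.
  ...FTT
  F..TTT
  TFTTT.
  TTTTTT
Step 3: 6 trees catch fire, 5 burn out
  ...FT.
  ....FT
  ...FTT
  F.FTT.
  TFTTTT

...FT.
....FT
...FTT
F.FTT.
TFTTTT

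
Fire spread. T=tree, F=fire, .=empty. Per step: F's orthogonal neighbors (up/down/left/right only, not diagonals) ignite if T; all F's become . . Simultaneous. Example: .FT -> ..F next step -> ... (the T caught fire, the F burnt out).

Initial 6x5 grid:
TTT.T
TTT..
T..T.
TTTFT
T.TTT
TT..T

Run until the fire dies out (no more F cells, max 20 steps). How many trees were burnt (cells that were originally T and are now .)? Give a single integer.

Answer: 19

Derivation:
Step 1: +4 fires, +1 burnt (F count now 4)
Step 2: +3 fires, +4 burnt (F count now 3)
Step 3: +2 fires, +3 burnt (F count now 2)
Step 4: +2 fires, +2 burnt (F count now 2)
Step 5: +2 fires, +2 burnt (F count now 2)
Step 6: +3 fires, +2 burnt (F count now 3)
Step 7: +2 fires, +3 burnt (F count now 2)
Step 8: +1 fires, +2 burnt (F count now 1)
Step 9: +0 fires, +1 burnt (F count now 0)
Fire out after step 9
Initially T: 20, now '.': 29
Total burnt (originally-T cells now '.'): 19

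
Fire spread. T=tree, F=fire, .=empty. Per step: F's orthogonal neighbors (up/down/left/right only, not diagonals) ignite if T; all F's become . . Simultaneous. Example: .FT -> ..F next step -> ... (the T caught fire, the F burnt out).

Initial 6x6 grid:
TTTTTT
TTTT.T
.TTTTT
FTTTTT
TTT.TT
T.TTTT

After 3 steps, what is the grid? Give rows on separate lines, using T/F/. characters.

Step 1: 2 trees catch fire, 1 burn out
  TTTTTT
  TTTT.T
  .TTTTT
  .FTTTT
  FTT.TT
  T.TTTT
Step 2: 4 trees catch fire, 2 burn out
  TTTTTT
  TTTT.T
  .FTTTT
  ..FTTT
  .FT.TT
  F.TTTT
Step 3: 4 trees catch fire, 4 burn out
  TTTTTT
  TFTT.T
  ..FTTT
  ...FTT
  ..F.TT
  ..TTTT

TTTTTT
TFTT.T
..FTTT
...FTT
..F.TT
..TTTT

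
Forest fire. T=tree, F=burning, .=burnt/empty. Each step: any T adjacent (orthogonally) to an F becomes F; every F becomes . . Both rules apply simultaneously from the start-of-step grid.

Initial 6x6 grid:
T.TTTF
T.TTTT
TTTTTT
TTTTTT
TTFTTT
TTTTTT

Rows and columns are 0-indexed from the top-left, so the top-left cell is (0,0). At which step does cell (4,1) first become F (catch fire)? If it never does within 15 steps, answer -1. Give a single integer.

Step 1: cell (4,1)='F' (+6 fires, +2 burnt)
  -> target ignites at step 1
Step 2: cell (4,1)='.' (+10 fires, +6 burnt)
Step 3: cell (4,1)='.' (+12 fires, +10 burnt)
Step 4: cell (4,1)='.' (+2 fires, +12 burnt)
Step 5: cell (4,1)='.' (+1 fires, +2 burnt)
Step 6: cell (4,1)='.' (+1 fires, +1 burnt)
Step 7: cell (4,1)='.' (+0 fires, +1 burnt)
  fire out at step 7

1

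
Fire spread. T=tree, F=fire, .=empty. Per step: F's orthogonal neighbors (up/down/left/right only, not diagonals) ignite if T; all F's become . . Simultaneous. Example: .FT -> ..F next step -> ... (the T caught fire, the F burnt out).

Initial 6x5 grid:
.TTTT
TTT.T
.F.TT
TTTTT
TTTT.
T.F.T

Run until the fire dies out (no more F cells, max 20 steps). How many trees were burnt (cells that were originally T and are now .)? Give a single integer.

Step 1: +3 fires, +2 burnt (F count now 3)
Step 2: +7 fires, +3 burnt (F count now 7)
Step 3: +3 fires, +7 burnt (F count now 3)
Step 4: +4 fires, +3 burnt (F count now 4)
Step 5: +2 fires, +4 burnt (F count now 2)
Step 6: +1 fires, +2 burnt (F count now 1)
Step 7: +0 fires, +1 burnt (F count now 0)
Fire out after step 7
Initially T: 21, now '.': 29
Total burnt (originally-T cells now '.'): 20

Answer: 20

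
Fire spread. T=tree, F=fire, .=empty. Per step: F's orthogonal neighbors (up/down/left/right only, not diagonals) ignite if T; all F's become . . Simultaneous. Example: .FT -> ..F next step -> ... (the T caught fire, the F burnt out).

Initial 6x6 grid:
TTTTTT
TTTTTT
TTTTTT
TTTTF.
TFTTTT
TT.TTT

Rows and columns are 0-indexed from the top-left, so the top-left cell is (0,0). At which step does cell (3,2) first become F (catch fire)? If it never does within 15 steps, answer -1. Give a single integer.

Step 1: cell (3,2)='T' (+7 fires, +2 burnt)
Step 2: cell (3,2)='F' (+10 fires, +7 burnt)
  -> target ignites at step 2
Step 3: cell (3,2)='.' (+8 fires, +10 burnt)
Step 4: cell (3,2)='.' (+5 fires, +8 burnt)
Step 5: cell (3,2)='.' (+2 fires, +5 burnt)
Step 6: cell (3,2)='.' (+0 fires, +2 burnt)
  fire out at step 6

2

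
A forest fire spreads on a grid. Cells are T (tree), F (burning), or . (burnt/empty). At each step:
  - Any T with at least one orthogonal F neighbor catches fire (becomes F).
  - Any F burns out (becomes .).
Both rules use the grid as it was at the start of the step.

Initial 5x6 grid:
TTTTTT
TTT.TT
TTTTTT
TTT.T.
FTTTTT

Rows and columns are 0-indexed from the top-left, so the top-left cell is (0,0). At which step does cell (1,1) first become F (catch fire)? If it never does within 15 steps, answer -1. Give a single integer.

Step 1: cell (1,1)='T' (+2 fires, +1 burnt)
Step 2: cell (1,1)='T' (+3 fires, +2 burnt)
Step 3: cell (1,1)='T' (+4 fires, +3 burnt)
Step 4: cell (1,1)='F' (+4 fires, +4 burnt)
  -> target ignites at step 4
Step 5: cell (1,1)='.' (+5 fires, +4 burnt)
Step 6: cell (1,1)='.' (+2 fires, +5 burnt)
Step 7: cell (1,1)='.' (+3 fires, +2 burnt)
Step 8: cell (1,1)='.' (+2 fires, +3 burnt)
Step 9: cell (1,1)='.' (+1 fires, +2 burnt)
Step 10: cell (1,1)='.' (+0 fires, +1 burnt)
  fire out at step 10

4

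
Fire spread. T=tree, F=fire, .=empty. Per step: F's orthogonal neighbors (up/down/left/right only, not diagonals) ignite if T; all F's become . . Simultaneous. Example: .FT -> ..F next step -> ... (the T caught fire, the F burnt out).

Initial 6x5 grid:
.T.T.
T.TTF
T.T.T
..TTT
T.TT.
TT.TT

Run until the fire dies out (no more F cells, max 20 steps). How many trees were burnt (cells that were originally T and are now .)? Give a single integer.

Step 1: +2 fires, +1 burnt (F count now 2)
Step 2: +3 fires, +2 burnt (F count now 3)
Step 3: +2 fires, +3 burnt (F count now 2)
Step 4: +2 fires, +2 burnt (F count now 2)
Step 5: +2 fires, +2 burnt (F count now 2)
Step 6: +1 fires, +2 burnt (F count now 1)
Step 7: +0 fires, +1 burnt (F count now 0)
Fire out after step 7
Initially T: 18, now '.': 24
Total burnt (originally-T cells now '.'): 12

Answer: 12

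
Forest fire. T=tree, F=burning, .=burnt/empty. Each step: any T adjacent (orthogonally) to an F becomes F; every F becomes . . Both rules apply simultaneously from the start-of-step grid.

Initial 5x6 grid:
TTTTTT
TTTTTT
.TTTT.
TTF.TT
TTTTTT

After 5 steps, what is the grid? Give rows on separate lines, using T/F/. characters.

Step 1: 3 trees catch fire, 1 burn out
  TTTTTT
  TTTTTT
  .TFTT.
  TF..TT
  TTFTTT
Step 2: 6 trees catch fire, 3 burn out
  TTTTTT
  TTFTTT
  .F.FT.
  F...TT
  TF.FTT
Step 3: 6 trees catch fire, 6 burn out
  TTFTTT
  TF.FTT
  ....F.
  ....TT
  F...FT
Step 4: 6 trees catch fire, 6 burn out
  TF.FTT
  F...FT
  ......
  ....FT
  .....F
Step 5: 4 trees catch fire, 6 burn out
  F...FT
  .....F
  ......
  .....F
  ......

F...FT
.....F
......
.....F
......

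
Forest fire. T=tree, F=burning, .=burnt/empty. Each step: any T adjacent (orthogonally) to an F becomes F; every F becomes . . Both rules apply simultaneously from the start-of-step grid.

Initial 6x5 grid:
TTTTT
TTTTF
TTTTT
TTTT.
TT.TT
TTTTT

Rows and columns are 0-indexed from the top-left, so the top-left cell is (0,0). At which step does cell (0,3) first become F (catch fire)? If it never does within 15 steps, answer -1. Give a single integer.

Step 1: cell (0,3)='T' (+3 fires, +1 burnt)
Step 2: cell (0,3)='F' (+3 fires, +3 burnt)
  -> target ignites at step 2
Step 3: cell (0,3)='.' (+4 fires, +3 burnt)
Step 4: cell (0,3)='.' (+5 fires, +4 burnt)
Step 5: cell (0,3)='.' (+5 fires, +5 burnt)
Step 6: cell (0,3)='.' (+4 fires, +5 burnt)
Step 7: cell (0,3)='.' (+2 fires, +4 burnt)
Step 8: cell (0,3)='.' (+1 fires, +2 burnt)
Step 9: cell (0,3)='.' (+0 fires, +1 burnt)
  fire out at step 9

2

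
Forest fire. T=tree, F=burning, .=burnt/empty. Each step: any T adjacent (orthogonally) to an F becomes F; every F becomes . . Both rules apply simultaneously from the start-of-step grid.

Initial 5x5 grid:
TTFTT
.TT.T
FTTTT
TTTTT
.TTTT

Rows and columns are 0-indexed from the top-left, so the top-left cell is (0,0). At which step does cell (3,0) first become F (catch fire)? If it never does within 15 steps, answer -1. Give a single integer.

Step 1: cell (3,0)='F' (+5 fires, +2 burnt)
  -> target ignites at step 1
Step 2: cell (3,0)='.' (+5 fires, +5 burnt)
Step 3: cell (3,0)='.' (+4 fires, +5 burnt)
Step 4: cell (3,0)='.' (+3 fires, +4 burnt)
Step 5: cell (3,0)='.' (+2 fires, +3 burnt)
Step 6: cell (3,0)='.' (+1 fires, +2 burnt)
Step 7: cell (3,0)='.' (+0 fires, +1 burnt)
  fire out at step 7

1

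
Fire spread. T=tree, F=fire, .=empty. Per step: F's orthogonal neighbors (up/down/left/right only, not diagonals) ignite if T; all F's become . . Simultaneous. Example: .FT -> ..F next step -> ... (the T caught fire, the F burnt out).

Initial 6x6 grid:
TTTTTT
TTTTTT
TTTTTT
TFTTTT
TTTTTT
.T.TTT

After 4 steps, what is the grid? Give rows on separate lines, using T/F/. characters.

Step 1: 4 trees catch fire, 1 burn out
  TTTTTT
  TTTTTT
  TFTTTT
  F.FTTT
  TFTTTT
  .T.TTT
Step 2: 7 trees catch fire, 4 burn out
  TTTTTT
  TFTTTT
  F.FTTT
  ...FTT
  F.FTTT
  .F.TTT
Step 3: 6 trees catch fire, 7 burn out
  TFTTTT
  F.FTTT
  ...FTT
  ....FT
  ...FTT
  ...TTT
Step 4: 7 trees catch fire, 6 burn out
  F.FTTT
  ...FTT
  ....FT
  .....F
  ....FT
  ...FTT

F.FTTT
...FTT
....FT
.....F
....FT
...FTT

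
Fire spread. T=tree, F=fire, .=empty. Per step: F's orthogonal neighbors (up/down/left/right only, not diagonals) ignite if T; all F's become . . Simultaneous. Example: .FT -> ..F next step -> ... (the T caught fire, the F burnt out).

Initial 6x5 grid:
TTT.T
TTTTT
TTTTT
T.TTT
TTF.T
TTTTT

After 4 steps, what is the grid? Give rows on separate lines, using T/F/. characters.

Step 1: 3 trees catch fire, 1 burn out
  TTT.T
  TTTTT
  TTTTT
  T.FTT
  TF..T
  TTFTT
Step 2: 5 trees catch fire, 3 burn out
  TTT.T
  TTTTT
  TTFTT
  T..FT
  F...T
  TF.FT
Step 3: 7 trees catch fire, 5 burn out
  TTT.T
  TTFTT
  TF.FT
  F...F
  ....T
  F...F
Step 4: 6 trees catch fire, 7 burn out
  TTF.T
  TF.FT
  F...F
  .....
  ....F
  .....

TTF.T
TF.FT
F...F
.....
....F
.....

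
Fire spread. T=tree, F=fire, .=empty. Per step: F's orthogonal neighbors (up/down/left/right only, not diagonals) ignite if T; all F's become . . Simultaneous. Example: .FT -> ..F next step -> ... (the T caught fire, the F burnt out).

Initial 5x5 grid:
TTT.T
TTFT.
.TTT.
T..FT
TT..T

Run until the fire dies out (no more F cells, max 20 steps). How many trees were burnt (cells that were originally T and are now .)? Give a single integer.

Step 1: +6 fires, +2 burnt (F count now 6)
Step 2: +4 fires, +6 burnt (F count now 4)
Step 3: +1 fires, +4 burnt (F count now 1)
Step 4: +0 fires, +1 burnt (F count now 0)
Fire out after step 4
Initially T: 15, now '.': 21
Total burnt (originally-T cells now '.'): 11

Answer: 11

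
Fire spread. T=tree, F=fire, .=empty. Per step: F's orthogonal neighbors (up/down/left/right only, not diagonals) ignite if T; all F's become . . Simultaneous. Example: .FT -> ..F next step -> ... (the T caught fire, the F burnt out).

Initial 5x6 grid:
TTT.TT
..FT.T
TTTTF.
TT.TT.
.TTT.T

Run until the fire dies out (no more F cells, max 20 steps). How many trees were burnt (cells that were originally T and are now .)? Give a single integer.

Answer: 15

Derivation:
Step 1: +5 fires, +2 burnt (F count now 5)
Step 2: +3 fires, +5 burnt (F count now 3)
Step 3: +4 fires, +3 burnt (F count now 4)
Step 4: +3 fires, +4 burnt (F count now 3)
Step 5: +0 fires, +3 burnt (F count now 0)
Fire out after step 5
Initially T: 19, now '.': 26
Total burnt (originally-T cells now '.'): 15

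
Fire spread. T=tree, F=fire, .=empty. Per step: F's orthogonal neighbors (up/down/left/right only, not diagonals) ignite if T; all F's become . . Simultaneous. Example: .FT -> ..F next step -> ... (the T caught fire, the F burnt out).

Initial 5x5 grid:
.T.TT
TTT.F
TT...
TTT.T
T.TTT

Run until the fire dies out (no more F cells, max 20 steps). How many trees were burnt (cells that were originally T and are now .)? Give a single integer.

Answer: 2

Derivation:
Step 1: +1 fires, +1 burnt (F count now 1)
Step 2: +1 fires, +1 burnt (F count now 1)
Step 3: +0 fires, +1 burnt (F count now 0)
Fire out after step 3
Initially T: 16, now '.': 11
Total burnt (originally-T cells now '.'): 2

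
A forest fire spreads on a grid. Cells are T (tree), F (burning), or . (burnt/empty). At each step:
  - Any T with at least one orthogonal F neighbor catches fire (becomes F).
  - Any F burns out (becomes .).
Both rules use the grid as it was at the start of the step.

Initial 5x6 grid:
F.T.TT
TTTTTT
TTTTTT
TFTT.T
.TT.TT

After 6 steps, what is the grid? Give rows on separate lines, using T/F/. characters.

Step 1: 5 trees catch fire, 2 burn out
  ..T.TT
  FTTTTT
  TFTTTT
  F.FT.T
  .FT.TT
Step 2: 5 trees catch fire, 5 burn out
  ..T.TT
  .FTTTT
  F.FTTT
  ...F.T
  ..F.TT
Step 3: 2 trees catch fire, 5 burn out
  ..T.TT
  ..FTTT
  ...FTT
  .....T
  ....TT
Step 4: 3 trees catch fire, 2 burn out
  ..F.TT
  ...FTT
  ....FT
  .....T
  ....TT
Step 5: 2 trees catch fire, 3 burn out
  ....TT
  ....FT
  .....F
  .....T
  ....TT
Step 6: 3 trees catch fire, 2 burn out
  ....FT
  .....F
  ......
  .....F
  ....TT

....FT
.....F
......
.....F
....TT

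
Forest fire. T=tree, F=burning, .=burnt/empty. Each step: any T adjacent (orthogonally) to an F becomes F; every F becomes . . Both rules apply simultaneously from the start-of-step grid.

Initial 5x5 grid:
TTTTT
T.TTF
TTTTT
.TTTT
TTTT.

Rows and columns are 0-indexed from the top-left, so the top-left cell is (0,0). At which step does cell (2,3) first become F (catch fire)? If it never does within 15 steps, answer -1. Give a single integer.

Step 1: cell (2,3)='T' (+3 fires, +1 burnt)
Step 2: cell (2,3)='F' (+4 fires, +3 burnt)
  -> target ignites at step 2
Step 3: cell (2,3)='.' (+3 fires, +4 burnt)
Step 4: cell (2,3)='.' (+4 fires, +3 burnt)
Step 5: cell (2,3)='.' (+4 fires, +4 burnt)
Step 6: cell (2,3)='.' (+2 fires, +4 burnt)
Step 7: cell (2,3)='.' (+1 fires, +2 burnt)
Step 8: cell (2,3)='.' (+0 fires, +1 burnt)
  fire out at step 8

2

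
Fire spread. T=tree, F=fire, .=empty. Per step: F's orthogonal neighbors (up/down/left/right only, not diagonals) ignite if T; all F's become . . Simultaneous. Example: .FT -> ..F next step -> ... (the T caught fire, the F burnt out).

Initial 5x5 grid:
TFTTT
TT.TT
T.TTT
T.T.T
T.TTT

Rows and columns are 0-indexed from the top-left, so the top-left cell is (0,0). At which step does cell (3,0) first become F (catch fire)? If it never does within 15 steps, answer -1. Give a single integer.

Step 1: cell (3,0)='T' (+3 fires, +1 burnt)
Step 2: cell (3,0)='T' (+2 fires, +3 burnt)
Step 3: cell (3,0)='T' (+3 fires, +2 burnt)
Step 4: cell (3,0)='F' (+3 fires, +3 burnt)
  -> target ignites at step 4
Step 5: cell (3,0)='.' (+3 fires, +3 burnt)
Step 6: cell (3,0)='.' (+2 fires, +3 burnt)
Step 7: cell (3,0)='.' (+2 fires, +2 burnt)
Step 8: cell (3,0)='.' (+1 fires, +2 burnt)
Step 9: cell (3,0)='.' (+0 fires, +1 burnt)
  fire out at step 9

4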